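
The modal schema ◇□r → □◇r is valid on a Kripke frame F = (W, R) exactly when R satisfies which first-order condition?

This schema is the .2 axiom.
Its frame correspondent is convergence — ∀x ∀y ∀z (Rxy ∧ Rxz → ∃w (Ryw ∧ Rzw)).

Convergence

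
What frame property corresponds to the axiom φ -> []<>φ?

Suppose φ→□◇φ is valid. Take Rxy and set V(φ)={x}. Then φ at x, so □◇φ at x, so ◇φ at y, so some z with Ryz has φ; z=x, i.e. Ryx.
Conversely, any frame satisfying forall x forall y (Rxy -> Ryx) validates the schema.
Frame condition: forall x forall y (Rxy -> Ryx).

symmetry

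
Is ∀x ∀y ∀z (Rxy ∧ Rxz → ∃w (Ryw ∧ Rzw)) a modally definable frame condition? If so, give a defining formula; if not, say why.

Definable; ◇□p → □◇p defines it

This is a Sahlqvist condition; the .2 axiom ◇□p → □◇p defines it.
Suppose ◇□p→□◇p is valid. Take Rxy, Rxz and set V(p)={w : Ryw}. Then □p at y so ◇□p at x, so □◇p at x, so ◇p at z, giving w with Rzw and Ryw.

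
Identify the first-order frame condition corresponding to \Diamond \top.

◇⊤ holds at w iff w has a successor, so frame-validity of ◇⊤ is exactly seriality. Equivalently via □ψ → ◇ψ:
Suppose □ψ→◇ψ is valid. At any x set V(ψ)=W. Then □ψ at x, so ◇ψ at x, so x has a successor.
Conversely, any frame satisfying \forall x \exists y Rxy validates the schema.
So the correspondent is seriality.

Seriality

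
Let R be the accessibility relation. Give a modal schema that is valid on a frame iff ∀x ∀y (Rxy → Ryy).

□(□s → s)

The condition is shift-reflexivity. The T□ schema □(□s → s) defines it.
Suppose □(□s→s) is valid. Take Rxy and set V(s)={w : Ryw}. Then at y, □s holds; since □(□s→s) at x, □s→s at y, so s at y, i.e. Ryy.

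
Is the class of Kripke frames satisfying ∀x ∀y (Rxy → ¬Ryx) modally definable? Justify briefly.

Not modally definable

Modal frame validity is preserved under surjective bounded morphisms.
The 4-cycle (worlds s,t,u,v with s→t→u→v→s) is asymmetric. Mapping every world to a single reflexive point • is a surjective bounded morphism, and the reflexive point is not asymmetric (R•• but asymmetry requires ¬R••).
So the class is not modally definable.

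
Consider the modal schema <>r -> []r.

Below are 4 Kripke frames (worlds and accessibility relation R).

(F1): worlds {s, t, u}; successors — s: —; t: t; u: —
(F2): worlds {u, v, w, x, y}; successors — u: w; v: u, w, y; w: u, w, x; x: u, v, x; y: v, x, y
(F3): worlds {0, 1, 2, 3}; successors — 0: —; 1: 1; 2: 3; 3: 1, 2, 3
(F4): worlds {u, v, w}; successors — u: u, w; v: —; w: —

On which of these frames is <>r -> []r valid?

The schema corresponds to partial functionality: forall x forall y forall z (Rxy & Rxz -> y = z).
(F1): holds.
(F2): fails — v sees both u and w.
(F3): fails — 3 sees both 1 and 2.
(F4): fails — u sees both u and w.
Valid on: (F1).

(F1)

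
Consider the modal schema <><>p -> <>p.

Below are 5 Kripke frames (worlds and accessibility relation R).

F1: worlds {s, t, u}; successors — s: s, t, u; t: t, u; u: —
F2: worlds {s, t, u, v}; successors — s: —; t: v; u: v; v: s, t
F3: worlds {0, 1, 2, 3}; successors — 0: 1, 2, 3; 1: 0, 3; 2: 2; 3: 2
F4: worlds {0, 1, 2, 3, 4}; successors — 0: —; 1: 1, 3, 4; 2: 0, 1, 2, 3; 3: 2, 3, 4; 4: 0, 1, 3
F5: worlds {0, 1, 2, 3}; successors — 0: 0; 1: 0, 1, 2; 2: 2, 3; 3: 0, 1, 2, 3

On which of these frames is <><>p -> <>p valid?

F1

This is the axiom for transitivity; its first-order frame correspondent is forall x forall y forall z (Rxy & Ryz -> Rxz).
F1: ✓.
F2: fails — Ruv and Rvt but not Rut.
F3: fails — R10 and R02 but not R12.
F4: fails — R34 and R40 but not R30.
F5: fails — R12 and R23 but not R13.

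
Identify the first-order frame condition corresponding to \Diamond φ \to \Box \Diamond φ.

Suppose ◇φ→□◇φ is valid. Take Rxy, Rxz and set V(φ)={y}. Then ◇φ at x, so □◇φ at x, so ◇φ at z, so some w with Rzw has φ; w=y, i.e. Rzy. By symmetry of the argument, Ryz.
The converse is a direct semantic check.
So the correspondent is the Euclidean property.

the Euclidean property: \forall x \forall y \forall z (Rxy \wedge Rxz \to Ryz)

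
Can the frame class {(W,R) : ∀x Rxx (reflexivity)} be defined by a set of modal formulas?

This is a Sahlqvist condition; the T axiom □q → q defines it.
Suppose □q→q is valid. At any x set V(q)={w : Rxw}. Then □q holds at x, so q holds at x, i.e. Rxx.

Yes, by □q → q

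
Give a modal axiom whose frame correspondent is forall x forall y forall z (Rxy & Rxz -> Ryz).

◇ψ → □◇ψ

This is the Euclidean property; the standard corresponding axiom is 5: ◇ψ → □◇ψ.
Suppose ◇ψ→□◇ψ is valid. Take Rxy, Rxz and set V(ψ)={y}. Then ◇ψ at x, so □◇ψ at x, so ◇ψ at z, so some w with Rzw has ψ; w=y, i.e. Rzy. By symmetry of the argument, Ryz.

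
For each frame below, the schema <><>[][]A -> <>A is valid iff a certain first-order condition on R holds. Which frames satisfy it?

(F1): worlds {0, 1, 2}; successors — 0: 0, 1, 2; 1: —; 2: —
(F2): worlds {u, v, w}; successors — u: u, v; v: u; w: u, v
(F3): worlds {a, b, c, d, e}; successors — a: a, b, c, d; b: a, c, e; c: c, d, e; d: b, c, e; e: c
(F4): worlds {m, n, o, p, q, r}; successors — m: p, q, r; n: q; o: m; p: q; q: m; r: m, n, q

(F2), (F3)

Frame correspondent (Sahlqvist): forall x forall y (x R^2 y -> exists w (y R^2 w & xRw)) — i.e. a generalized confluence (Geach) condition.
(F1): fails — 0R²1 but no w with 1R²w and 0Rw.
(F2): ✓.
(F3): ✓.
(F4): fails — mR²n but no w with nR²w and mRw.
Valid on: (F2), (F3).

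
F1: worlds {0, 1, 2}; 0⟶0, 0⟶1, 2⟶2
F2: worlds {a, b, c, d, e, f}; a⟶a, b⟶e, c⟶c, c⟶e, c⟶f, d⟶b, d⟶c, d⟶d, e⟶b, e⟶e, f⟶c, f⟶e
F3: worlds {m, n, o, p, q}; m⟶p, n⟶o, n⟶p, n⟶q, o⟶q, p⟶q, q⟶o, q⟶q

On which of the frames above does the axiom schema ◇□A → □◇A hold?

The schema corresponds to convergence: ∀x ∀y ∀z (Rxy ∧ Rxz → ∃w (Ryw ∧ Rzw)).
F1: fails — R00 and R01 but 0 and 1 have no common successor.
F2: fails — Rdd and Rdb but d and b have no common successor.
F3: condition met.
Valid on: F3.

F3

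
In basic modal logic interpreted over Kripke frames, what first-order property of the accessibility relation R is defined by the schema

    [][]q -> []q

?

This is the C4 axiom.
Its frame correspondent is density — forall x forall y (Rxy -> exists z (Rxz & Rzy)).

density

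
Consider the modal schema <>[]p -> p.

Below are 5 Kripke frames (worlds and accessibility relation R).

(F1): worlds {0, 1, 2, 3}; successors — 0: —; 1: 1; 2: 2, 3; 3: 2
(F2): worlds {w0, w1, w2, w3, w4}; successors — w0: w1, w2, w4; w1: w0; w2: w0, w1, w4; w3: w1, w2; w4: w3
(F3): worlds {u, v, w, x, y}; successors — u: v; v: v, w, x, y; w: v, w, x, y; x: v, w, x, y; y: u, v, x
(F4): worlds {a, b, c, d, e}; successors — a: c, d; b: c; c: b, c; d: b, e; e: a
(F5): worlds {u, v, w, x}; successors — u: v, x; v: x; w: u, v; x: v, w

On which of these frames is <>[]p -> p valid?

The schema corresponds to symmetry: forall x forall y (Rxy -> Ryx).
(F1): holds.
(F2): fails — Rw0w4 but not Rw4w0.
(F3): fails — Ruv but not Rvu.
(F4): fails — Rde but not Red.
(F5): fails — Ruv but not Rvu.

(F1)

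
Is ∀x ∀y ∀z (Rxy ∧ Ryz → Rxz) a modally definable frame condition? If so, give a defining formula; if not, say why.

The condition is transitivity. A defining modal formula is □q → □□q.
Suppose □q→□□q is valid. Take Rxy, Ryz and set V(q)={w : Rxw}. Then □q at x, so □□q at x, so □q at y, so q at z, i.e. Rxz.

Definable; □q → □□q defines it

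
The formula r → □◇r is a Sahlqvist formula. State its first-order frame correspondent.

symmetry

Suppose r→□◇r is valid. Take Rxy and set V(r)={x}. Then r at x, so □◇r at x, so ◇r at y, so some z with Ryz has r; z=x, i.e. Ryx.
Conversely, on a frame with symmetry the schema holds at every world under every valuation.
Frame condition: ∀x ∀y (Rxy → Ryx).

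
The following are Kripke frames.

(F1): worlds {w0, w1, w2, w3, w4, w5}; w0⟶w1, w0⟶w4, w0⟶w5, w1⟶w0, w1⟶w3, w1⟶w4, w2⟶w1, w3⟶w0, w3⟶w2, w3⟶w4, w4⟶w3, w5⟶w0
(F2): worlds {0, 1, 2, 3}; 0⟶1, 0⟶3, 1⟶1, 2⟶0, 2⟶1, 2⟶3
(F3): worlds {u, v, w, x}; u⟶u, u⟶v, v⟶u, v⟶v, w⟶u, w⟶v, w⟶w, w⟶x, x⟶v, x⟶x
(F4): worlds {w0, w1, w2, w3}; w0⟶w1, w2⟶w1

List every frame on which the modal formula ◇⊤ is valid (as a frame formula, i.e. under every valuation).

(F1), (F3)

The schema corresponds to seriality: ∀x ∃y Rxy.
(F1): ✓.
(F2): fails — world 3 has no successor.
(F3): ✓.
(F4): fails — world w1 has no successor.
Valid on: (F1), (F3).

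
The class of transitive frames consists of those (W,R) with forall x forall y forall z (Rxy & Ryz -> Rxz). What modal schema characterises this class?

The condition is transitivity. The 4 schema □s → □□s defines it.
Suppose □s→□□s is valid. Take Rxy, Ryz and set V(s)={w : Rxw}. Then □s at x, so □□s at x, so □s at y, so s at z, i.e. Rxz.

□s → □□s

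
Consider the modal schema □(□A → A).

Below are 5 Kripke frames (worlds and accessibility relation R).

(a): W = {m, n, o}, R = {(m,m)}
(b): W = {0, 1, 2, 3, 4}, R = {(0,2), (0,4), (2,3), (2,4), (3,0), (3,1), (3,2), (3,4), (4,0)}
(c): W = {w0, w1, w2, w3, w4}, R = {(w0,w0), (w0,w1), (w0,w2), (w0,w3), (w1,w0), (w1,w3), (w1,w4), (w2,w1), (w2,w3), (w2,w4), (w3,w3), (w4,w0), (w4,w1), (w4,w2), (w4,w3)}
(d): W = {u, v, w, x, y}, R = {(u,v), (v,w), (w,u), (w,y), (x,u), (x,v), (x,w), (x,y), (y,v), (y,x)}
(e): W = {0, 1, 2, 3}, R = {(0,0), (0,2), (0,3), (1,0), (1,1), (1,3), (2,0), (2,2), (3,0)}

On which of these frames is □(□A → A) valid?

This is the axiom for shift-reflexivity; its first-order frame correspondent is ∀x ∀y (Rxy → Ryy).
(a): satisfies the condition.
(b): fails — R34 but not R44.
(c): fails — Rw2w4 but not Rw4w4.
(d): fails — Ruv but not Rvv.
(e): fails — R03 but not R33.
Valid on: (a).

(a)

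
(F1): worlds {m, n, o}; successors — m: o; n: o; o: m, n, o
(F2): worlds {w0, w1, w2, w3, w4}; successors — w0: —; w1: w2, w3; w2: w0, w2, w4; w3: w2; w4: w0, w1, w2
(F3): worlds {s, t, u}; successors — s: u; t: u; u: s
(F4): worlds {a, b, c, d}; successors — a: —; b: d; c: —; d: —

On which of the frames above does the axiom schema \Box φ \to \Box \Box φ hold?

(F4)

This is the axiom for transitivity; its first-order frame correspondent is \forall x \forall y \forall z (Rxy \wedge Ryz \to Rxz).
(F1): fails — Rno and Rom but not Rnm.
(F2): fails — Rw1w2 and Rw2w4 but not Rw1w4.
(F3): fails — Rsu and Rus but not Rss.
(F4): holds.
Valid on: (F4).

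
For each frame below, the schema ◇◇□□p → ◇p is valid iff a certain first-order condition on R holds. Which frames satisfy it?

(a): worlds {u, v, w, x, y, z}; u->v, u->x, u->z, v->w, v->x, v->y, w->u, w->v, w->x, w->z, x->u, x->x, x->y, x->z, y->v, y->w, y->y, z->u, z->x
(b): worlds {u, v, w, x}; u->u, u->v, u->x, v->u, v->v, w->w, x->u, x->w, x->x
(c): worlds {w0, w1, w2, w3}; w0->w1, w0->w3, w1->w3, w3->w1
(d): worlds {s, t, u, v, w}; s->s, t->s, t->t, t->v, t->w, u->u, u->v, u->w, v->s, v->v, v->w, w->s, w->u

The schema corresponds to a generalized confluence (Geach) condition: ∀x ∀y (xR²y → ∃w (yR²w ∧ xRw)).
(a): ✓.
(b): fails — uR²w but no t with wR²t and uRt.
(c): fails — w1R²w1 but no w with w1R²w and w1Rw.
(d): fails — uR²s but no w* with sR²w* and uRw*.

(a)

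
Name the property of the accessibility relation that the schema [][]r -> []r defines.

density: forall x forall y (Rxy -> exists z (Rxz & Rzy))

Suppose □□r→□r is valid. Take Rxy and set V(r)={w : xR²w}. Then □□r at x, so □r at x, so r at y, i.e. ∃z(Rxz∧Rzy).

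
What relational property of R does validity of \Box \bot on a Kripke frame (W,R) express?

□⊥ is valid iff no world has any successor (otherwise □⊥ fails at any world with one).

emptiness of R: \forall x \forall y \neg Rxy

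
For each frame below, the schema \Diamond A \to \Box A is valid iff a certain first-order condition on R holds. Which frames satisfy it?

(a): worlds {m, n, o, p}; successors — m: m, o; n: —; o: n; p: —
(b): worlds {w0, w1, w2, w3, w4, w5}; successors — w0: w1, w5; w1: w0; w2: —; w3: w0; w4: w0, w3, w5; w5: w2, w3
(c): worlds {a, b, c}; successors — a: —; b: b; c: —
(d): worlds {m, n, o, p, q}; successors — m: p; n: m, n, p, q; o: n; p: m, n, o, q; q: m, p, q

The schema corresponds to partial functionality: \forall x \forall y \forall z (Rxy \wedge Rxz \to y = z).
(a): fails — m sees both m and o.
(b): fails — w0 sees both w1 and w5.
(c): holds.
(d): fails — n sees both m and n.
Valid on: (c).

(c)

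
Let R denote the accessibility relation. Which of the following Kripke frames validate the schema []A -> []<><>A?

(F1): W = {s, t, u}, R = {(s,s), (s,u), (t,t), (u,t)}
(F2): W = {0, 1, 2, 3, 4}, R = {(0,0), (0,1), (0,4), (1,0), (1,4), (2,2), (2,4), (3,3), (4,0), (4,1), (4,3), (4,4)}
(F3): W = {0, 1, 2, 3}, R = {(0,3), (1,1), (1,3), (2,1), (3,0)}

(F2), (F3)

This is the axiom for a generalized confluence (Geach) condition; its first-order frame correspondent is forall x forall z (xRz -> exists w (xRw & z R^2 w)).
(F1): fails — sRu but no w with sRw and uR²w.
(F2): holds.
(F3): holds.
Valid on: (F2), (F3).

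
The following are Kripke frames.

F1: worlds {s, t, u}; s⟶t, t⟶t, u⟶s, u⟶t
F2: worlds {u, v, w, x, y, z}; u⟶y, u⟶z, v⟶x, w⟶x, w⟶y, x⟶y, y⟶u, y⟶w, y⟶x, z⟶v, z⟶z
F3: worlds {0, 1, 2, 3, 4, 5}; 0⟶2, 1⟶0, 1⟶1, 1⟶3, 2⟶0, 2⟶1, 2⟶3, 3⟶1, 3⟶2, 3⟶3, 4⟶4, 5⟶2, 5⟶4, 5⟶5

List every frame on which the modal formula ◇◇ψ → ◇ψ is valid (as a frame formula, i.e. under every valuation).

This is the axiom for transitivity; its first-order frame correspondent is ∀x ∀y ∀z (Rxy ∧ Ryz → Rxz).
F1: holds.
F2: fails — Ruz and Rzv but not Ruv.
F3: fails — R10 and R02 but not R12.
Valid on: F1.

F1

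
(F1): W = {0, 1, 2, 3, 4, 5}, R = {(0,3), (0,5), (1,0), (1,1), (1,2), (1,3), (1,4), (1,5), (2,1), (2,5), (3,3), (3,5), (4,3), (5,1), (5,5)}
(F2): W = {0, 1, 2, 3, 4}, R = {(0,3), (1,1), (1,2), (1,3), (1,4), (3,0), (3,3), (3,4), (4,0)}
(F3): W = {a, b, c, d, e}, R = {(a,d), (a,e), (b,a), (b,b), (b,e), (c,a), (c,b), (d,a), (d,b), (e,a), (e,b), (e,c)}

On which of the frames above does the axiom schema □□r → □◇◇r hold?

Frame correspondent (Sahlqvist): ∀x ∀z (xRz → ∃w (xR²w ∧ zR²w)) — i.e. a generalized confluence (Geach) condition.
(F1): satisfies the condition.
(F2): fails — 1R2 but no w with 1R²w and 2R²w.
(F3): satisfies the condition.
Valid on: (F1), (F3).

(F1), (F3)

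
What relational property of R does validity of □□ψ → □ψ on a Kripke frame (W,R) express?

density: ∀x ∀y (Rxy → ∃z (Rxz ∧ Rzy))

This schema is the C4 axiom.
It corresponds to density: ∀x ∀y (Rxy → ∃z (Rxz ∧ Rzy)).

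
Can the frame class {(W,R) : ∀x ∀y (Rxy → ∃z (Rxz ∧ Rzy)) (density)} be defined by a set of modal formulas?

Yes — defined by □□p → □p

Yes: it is density, defined by the C4 schema □□p → □p.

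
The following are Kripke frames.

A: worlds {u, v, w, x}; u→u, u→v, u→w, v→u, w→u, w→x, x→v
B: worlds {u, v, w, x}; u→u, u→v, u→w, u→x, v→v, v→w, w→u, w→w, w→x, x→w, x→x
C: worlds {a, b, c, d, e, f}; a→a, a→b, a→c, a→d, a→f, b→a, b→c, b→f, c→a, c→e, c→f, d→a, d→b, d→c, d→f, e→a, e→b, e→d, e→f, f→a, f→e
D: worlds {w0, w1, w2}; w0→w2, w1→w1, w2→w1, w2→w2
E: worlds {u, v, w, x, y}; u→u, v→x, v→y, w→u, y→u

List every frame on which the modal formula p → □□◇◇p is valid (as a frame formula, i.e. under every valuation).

The schema corresponds to a generalized confluence (Geach) condition: ∀x ∀z (xR²z → ∃w (x = w ∧ zR²w)).
A: condition met.
B: fails — vR²x but no t with v=t and xR²t.
C: fails — eR²f but no w with e=w and fR²w.
D: fails — w0R²w1 but no w with w0=w and w1R²w.
E: fails — vR²u but no t with v=t and uR²t.

A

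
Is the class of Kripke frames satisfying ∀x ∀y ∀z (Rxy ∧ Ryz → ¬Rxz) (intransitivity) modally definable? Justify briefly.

Any modally definable frame class is closed under surjective bounded morphisms.
The 7-cycle (worlds w0,w1,w2,w3,w4,w5,w6 with w0→w1→w2→w3→w4→w5→w6→w0) is intransitive. Mapping every world to a single reflexive point • is a surjective bounded morphism; the reflexive point is not intransitive (R••∧R•• but R••).
So no modal formula (or set of formulas) defines exactly the intransitive frames.

Not definable by any modal formula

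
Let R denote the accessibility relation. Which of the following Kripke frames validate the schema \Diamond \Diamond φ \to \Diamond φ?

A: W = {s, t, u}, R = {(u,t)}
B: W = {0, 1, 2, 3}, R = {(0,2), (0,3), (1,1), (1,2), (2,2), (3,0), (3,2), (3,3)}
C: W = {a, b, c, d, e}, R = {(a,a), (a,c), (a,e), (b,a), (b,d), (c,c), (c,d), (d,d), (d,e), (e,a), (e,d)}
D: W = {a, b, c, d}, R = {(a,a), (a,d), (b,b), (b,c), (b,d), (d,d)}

A, D

This is the axiom for transitivity; its first-order frame correspondent is \forall x \forall y \forall z (Rxy \wedge Ryz \to Rxz).
A: satisfies the condition.
B: fails — R03 and R30 but not R00.
C: fails — Rde and Rea but not Rda.
D: satisfies the condition.
Valid on: A, D.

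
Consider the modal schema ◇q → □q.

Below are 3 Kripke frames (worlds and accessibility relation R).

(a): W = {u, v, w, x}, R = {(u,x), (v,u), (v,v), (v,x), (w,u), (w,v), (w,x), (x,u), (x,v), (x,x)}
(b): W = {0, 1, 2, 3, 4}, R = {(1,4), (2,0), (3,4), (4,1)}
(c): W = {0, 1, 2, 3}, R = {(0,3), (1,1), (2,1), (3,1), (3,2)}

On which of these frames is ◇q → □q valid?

(b)

Frame correspondent (Sahlqvist): ∀x ∀y ∀z (Rxy ∧ Rxz → y = z) — i.e. partial functionality.
(a): fails — v sees both u and v.
(b): condition met.
(c): fails — 3 sees both 1 and 2.
Valid on: (b).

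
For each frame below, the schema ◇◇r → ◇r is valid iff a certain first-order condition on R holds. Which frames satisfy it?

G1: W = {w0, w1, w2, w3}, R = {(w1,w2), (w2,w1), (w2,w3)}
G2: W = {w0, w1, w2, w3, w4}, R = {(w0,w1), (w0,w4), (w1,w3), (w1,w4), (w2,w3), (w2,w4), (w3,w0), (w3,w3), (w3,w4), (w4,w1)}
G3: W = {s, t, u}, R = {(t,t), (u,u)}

G3

This is the axiom for transitivity; its first-order frame correspondent is ∀x ∀y ∀z (Rxy ∧ Ryz → Rxz).
G1: fails — Rw1w2 and Rw2w1 but not Rw1w1.
G2: fails — Rw2w4 and Rw4w1 but not Rw2w1.
G3: condition met.
Valid on: G3.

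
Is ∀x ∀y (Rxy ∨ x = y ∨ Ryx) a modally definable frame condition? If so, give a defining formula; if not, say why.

Not definable by any modal formula

Modal frame validity is preserved under disjoint unions.
Take 3 disjoint single-world reflexive frames: each is trivially connected, but their disjoint union has 3 worlds with no edge between distinct components, so it is not connected.
So the class is not modally definable.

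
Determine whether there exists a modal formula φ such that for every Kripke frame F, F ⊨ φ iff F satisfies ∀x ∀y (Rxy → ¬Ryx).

Not modally definable

If a class were modally definable it would be closed under surjective bounded morphisms (Goldblatt–Thomason).
The 3-cycle (worlds 0,1,2 with 0→1→2→0) is asymmetric. Mapping every world to a single reflexive point • is a surjective bounded morphism, and the reflexive point is not asymmetric (R•• but asymmetry requires ¬R••).
So the class is not modally definable.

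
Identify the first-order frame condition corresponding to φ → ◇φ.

Equivalently (dual form): □φ → φ.
Suppose □φ→φ is valid. At any x set V(φ)={w : Rxw}. Then □φ holds at x, so φ holds at x, i.e. Rxx.

reflexivity: ∀x Rxx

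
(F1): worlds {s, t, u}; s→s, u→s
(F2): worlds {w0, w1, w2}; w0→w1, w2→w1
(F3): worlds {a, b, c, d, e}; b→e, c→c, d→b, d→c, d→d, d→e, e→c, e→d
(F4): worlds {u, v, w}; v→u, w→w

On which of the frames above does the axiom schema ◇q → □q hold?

This is the axiom for partial functionality; its first-order frame correspondent is ∀x ∀y ∀z (Rxy ∧ Rxz → y = z).
(F1): condition met.
(F2): condition met.
(F3): fails — d sees both b and c.
(F4): condition met.
Valid on: (F1), (F2), (F4).

(F1), (F2), (F4)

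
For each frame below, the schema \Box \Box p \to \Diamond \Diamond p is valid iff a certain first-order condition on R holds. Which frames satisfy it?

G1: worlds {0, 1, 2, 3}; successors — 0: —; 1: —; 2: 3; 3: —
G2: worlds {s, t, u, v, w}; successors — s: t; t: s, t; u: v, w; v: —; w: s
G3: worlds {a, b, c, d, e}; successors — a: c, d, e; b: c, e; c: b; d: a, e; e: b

G3

The schema corresponds to a generalized confluence (Geach) condition: \forall x \exists w (x R^2 w \wedge x R^2 w).
G1: fails — at 0 but no w with 0R²w and 0R²w.
G2: fails — at v but no w* with vR²w* and vR²w*.
G3: condition met.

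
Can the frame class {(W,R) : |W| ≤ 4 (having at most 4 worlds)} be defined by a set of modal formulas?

If a class were modally definable it would be closed under disjoint unions (Goldblatt–Thomason).
Any modal formula valid on each of 5 disjoint one-world frames is valid on their disjoint union (validity is preserved under disjoint unions). Each one-world frame has |W|=1≤4, but the union has |W|=5.
So no modal formula (or set of formulas) defines exactly the |W|≤4 frames.

No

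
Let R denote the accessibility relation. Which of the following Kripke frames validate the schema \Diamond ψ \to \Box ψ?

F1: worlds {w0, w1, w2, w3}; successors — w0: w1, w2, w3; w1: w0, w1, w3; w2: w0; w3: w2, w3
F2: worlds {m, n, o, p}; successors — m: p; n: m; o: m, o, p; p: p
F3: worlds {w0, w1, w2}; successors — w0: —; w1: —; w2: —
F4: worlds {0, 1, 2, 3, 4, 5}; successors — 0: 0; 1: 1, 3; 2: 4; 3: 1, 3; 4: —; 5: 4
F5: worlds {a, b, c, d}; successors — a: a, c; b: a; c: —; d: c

F3

Frame correspondent (Sahlqvist): \forall x \forall y \forall z (Rxy \wedge Rxz \to y = z) — i.e. partial functionality.
F1: fails — w0 sees both w1 and w2.
F2: fails — o sees both m and o.
F3: satisfies the condition.
F4: fails — 1 sees both 1 and 3.
F5: fails — a sees both a and c.
Valid on: F3.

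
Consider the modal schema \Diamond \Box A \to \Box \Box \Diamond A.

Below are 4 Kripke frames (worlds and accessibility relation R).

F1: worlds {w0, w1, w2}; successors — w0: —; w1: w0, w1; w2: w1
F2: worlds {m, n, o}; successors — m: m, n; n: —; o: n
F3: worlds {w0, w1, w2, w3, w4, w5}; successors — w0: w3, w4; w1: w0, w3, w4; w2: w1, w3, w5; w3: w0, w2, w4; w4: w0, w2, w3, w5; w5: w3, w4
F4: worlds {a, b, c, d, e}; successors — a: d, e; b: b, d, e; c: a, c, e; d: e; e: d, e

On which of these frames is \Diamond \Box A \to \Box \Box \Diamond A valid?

Frame correspondent (Sahlqvist): \forall x \forall y \forall z ((xRy \wedge x R^2 z) \to \exists w (yRw \wedge zRw)) — i.e. a generalized confluence (Geach) condition.
F1: fails — w1Rw0, w1R²w0 but no w with w0Rw and w0Rw.
F2: fails — mRm, mR²n but no w with mRw and nRw.
F3: fails — w0Rw3, w0R²w2 but no w with w3Rw and w2Rw.
F4: satisfies the condition.

F4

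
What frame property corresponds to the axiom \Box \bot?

□⊥ is valid iff no world has any successor (otherwise □⊥ fails at any world with one).

emptiness of R: \forall x \forall y \neg Rxy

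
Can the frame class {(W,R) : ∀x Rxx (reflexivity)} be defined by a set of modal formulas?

This is a Sahlqvist condition; the T axiom □r → r defines it.
Suppose □r→r is valid. At any x set V(r)={w : Rxw}. Then □r holds at x, so r holds at x, i.e. Rxx.

Yes — defined by □r → r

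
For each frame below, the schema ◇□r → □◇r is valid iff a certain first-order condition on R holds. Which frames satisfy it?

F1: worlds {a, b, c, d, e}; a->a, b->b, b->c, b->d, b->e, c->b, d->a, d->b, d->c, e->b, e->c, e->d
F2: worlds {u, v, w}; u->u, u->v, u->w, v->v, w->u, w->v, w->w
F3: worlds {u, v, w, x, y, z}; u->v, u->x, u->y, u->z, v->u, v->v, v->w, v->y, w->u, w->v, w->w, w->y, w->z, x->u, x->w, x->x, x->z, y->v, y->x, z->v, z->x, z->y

The schema corresponds to convergence: ∀x ∀y ∀z (Rxy ∧ Rxz → ∃w (Ryw ∧ Rzw)).
F1: fails — Rdc and Rda but c and a have no common successor.
F2: condition met.
F3: condition met.
Valid on: F2, F3.

F2, F3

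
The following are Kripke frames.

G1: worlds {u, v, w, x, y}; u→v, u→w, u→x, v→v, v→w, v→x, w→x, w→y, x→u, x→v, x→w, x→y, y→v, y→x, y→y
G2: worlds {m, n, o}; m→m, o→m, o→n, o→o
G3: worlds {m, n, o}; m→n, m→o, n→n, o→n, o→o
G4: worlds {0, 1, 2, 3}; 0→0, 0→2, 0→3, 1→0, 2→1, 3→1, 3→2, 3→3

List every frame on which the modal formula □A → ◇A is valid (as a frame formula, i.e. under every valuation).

G1, G3, G4

Frame correspondent (Sahlqvist): ∀x ∃y Rxy — i.e. seriality.
G1: holds.
G2: fails — world n has no successor.
G3: holds.
G4: holds.
Valid on: G1, G3, G4.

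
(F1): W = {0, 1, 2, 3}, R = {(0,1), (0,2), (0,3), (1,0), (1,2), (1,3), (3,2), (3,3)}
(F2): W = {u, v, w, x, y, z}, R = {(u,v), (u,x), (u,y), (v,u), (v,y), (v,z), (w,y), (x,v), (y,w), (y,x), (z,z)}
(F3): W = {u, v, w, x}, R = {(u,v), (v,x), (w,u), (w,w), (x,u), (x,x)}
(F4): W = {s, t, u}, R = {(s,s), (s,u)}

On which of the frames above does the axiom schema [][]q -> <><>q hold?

The schema corresponds to a generalized confluence (Geach) condition: forall x exists w (x R^2 w & x R^2 w).
(F1): fails — at 2 but no w with 2R²w and 2R²w.
(F2): holds.
(F3): holds.
(F4): fails — at t but no w with tR²w and tR²w.
Valid on: (F2), (F3).

(F2), (F3)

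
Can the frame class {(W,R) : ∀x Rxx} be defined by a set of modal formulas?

The condition is reflexivity. A defining modal formula is □p → p.
Suppose □p→p is valid. At any x set V(p)={w : Rxw}. Then □p holds at x, so p holds at x, i.e. Rxx.

Yes, by □p → p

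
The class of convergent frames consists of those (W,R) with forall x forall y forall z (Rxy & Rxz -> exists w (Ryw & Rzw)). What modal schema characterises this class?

◇□s → □◇s

A defining formula is ◇□s → □◇s (the .2 axiom).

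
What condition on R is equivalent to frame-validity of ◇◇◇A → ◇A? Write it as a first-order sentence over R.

∀x ∀y (xR³y → ∃w (y = w ∧ xRw))

This is a Sahlqvist (Geach-type) schema ◇^3□^0A → □^0◇^1A.
Minimal-valuation argument: fix x; take any y with xR^3y and any z with xR^0z. Set V(A) to the set of worlds R-reachable from y in exactly 0 steps. Then □^0A holds at y, so the antecedent holds at x; validity forces ◇^1A at z, giving a w with zR^1w and yR^0w.
First-order correspondent: ∀x ∀y (xR³y → ∃w (y = w ∧ xRw)).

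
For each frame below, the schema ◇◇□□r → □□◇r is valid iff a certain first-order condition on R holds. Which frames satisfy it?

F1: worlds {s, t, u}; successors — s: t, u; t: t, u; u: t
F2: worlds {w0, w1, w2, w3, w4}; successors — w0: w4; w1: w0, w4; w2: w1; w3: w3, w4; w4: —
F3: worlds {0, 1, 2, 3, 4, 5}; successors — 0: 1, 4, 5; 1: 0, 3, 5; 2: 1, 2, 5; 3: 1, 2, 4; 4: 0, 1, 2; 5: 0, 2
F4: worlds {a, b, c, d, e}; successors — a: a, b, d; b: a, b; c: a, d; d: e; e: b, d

The schema corresponds to a generalized confluence (Geach) condition: ∀x ∀y ∀z ((xR²y ∧ xR²z) → ∃w (yR²w ∧ zRw)).
F1: satisfies the condition.
F2: fails — w1R²w4, w1R²w4 but no w with w4R²w and w4Rw.
F3: satisfies the condition.
F4: fails — aR²b, aR²d but no w with bR²w and dRw.

F1, F3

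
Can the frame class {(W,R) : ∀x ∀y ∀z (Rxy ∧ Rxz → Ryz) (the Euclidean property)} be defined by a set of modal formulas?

Definable; ◇q → □◇q defines it

The condition is the Euclidean property. A defining modal formula is ◇q → □◇q.
Suppose ◇q→□◇q is valid. Take Rxy, Rxz and set V(q)={y}. Then ◇q at x, so □◇q at x, so ◇q at z, so some w with Rzw has q; w=y, i.e. Rzy. By symmetry of the argument, Ryz.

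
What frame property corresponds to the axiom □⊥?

This is the Ver axiom.
Its frame correspondent is emptiness of R — ∀x ∀y ¬Rxy.

emptiness of R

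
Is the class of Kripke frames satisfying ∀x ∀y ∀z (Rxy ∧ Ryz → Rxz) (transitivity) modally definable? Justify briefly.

The condition is transitivity. A defining modal formula is □p → □□p.
Suppose □p→□□p is valid. Take Rxy, Ryz and set V(p)={w : Rxw}. Then □p at x, so □□p at x, so □p at y, so p at z, i.e. Rxz.

Definable; □p → □□p defines it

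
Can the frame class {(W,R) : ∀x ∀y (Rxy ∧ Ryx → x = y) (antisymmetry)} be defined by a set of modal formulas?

Not modally definable

Any modally definable frame class is closed under surjective bounded morphisms.
The 6-cycle (worlds 0,1,2,3,4,5 with 0→1→2→3→4→5→0) is antisymmetric. Sending even-indexed worlds to s and odd-indexed worlds to t is a surjective bounded morphism onto the two-world frame with s↔t, which is not antisymmetric.
So no modal formula (or set of formulas) defines exactly the antisymmetric frames.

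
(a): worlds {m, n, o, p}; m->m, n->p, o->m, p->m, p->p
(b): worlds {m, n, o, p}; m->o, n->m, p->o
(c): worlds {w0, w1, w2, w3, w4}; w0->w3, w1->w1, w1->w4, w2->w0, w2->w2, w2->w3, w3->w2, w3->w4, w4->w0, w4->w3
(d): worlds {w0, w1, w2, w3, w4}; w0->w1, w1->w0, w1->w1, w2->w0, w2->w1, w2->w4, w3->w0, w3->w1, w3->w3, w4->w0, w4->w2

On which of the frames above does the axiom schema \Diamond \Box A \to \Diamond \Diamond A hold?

(a), (c), (d)

Frame correspondent (Sahlqvist): \forall x \forall y (xRy \to \exists w (yRw \wedge x R^2 w)) — i.e. a generalized confluence (Geach) condition.
(a): condition met.
(b): fails — mRo but no w with oRw and mR²w.
(c): condition met.
(d): condition met.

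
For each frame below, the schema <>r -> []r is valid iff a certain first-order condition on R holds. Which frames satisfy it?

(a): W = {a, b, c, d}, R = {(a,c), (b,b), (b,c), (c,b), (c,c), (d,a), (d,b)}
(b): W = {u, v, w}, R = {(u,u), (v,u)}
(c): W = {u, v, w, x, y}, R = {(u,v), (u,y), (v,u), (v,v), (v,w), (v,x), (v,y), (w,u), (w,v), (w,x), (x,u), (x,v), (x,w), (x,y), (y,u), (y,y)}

(b)

The schema corresponds to partial functionality: forall x forall y forall z (Rxy & Rxz -> y = z).
(a): fails — b sees both b and c.
(b): condition met.
(c): fails — u sees both v and y.
Valid on: (b).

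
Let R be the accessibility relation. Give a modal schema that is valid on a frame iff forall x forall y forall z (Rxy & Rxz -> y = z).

◇p → □p

The condition is partial functionality. The CD schema ◇p → □p defines it.
Suppose ◇p→□p is valid. Take Rxy, Rxz and set V(p)={y}. Then ◇p at x, so □p at x, so p at z, i.e. z=y.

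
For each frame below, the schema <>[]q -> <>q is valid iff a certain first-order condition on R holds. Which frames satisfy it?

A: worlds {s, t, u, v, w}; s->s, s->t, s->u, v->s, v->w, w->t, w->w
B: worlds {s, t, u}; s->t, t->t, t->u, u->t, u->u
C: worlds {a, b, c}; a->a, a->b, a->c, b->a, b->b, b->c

B

This is the axiom for a generalized confluence (Geach) condition; its first-order frame correspondent is forall x forall y (xRy -> exists w (yRw & xRw)).
A: fails — sRt but no w* with tRw* and sRw*.
B: satisfies the condition.
C: fails — aRc but no w with cRw and aRw.
Valid on: B.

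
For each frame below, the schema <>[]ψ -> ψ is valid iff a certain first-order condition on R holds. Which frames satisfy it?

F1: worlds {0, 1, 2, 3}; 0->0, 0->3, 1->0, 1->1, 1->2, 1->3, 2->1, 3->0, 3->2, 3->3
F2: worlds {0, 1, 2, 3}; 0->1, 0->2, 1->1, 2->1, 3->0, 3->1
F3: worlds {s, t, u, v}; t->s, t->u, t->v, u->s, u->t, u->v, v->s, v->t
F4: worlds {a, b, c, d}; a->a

F4

This is the axiom for symmetry; its first-order frame correspondent is forall x forall y (Rxy -> Ryx).
F1: fails — R10 but not R01.
F2: fails — R02 but not R20.
F3: fails — Ruv but not Rvu.
F4: satisfies the condition.
Valid on: F4.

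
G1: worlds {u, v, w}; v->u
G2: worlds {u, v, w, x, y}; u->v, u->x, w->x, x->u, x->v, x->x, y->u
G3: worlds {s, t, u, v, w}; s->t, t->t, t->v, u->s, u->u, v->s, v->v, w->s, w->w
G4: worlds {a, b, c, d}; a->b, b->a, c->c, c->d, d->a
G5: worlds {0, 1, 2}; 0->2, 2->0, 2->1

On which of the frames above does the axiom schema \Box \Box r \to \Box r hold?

G3

The schema corresponds to density: \forall x \forall y (Rxy \to \exists z (Rxz \wedge Rzy)).
G1: fails — Rvu but no z with Rvz and Rzu.
G2: fails — Ryu but no z with Ryz and Rzu.
G3: condition met.
G4: fails — Rab but no z with Raz and Rzb.
G5: fails — R20 but no z with R2z and Rz0.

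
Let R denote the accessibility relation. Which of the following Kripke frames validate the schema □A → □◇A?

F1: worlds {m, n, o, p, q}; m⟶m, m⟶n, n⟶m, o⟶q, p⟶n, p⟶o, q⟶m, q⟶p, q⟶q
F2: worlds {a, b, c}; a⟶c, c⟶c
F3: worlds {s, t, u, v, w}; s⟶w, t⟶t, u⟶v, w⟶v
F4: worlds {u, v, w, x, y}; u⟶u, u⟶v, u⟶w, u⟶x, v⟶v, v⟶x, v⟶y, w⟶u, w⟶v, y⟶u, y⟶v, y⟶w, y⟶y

The schema corresponds to a generalized confluence (Geach) condition: ∀x ∀z (xRz → ∃w (xRw ∧ zRw)).
F1: fails — pRn but no w with pRw and nRw.
F2: holds.
F3: fails — sRw but no w* with sRw* and wRw*.
F4: fails — uRx but no t with uRt and xRt.
Valid on: F2.

F2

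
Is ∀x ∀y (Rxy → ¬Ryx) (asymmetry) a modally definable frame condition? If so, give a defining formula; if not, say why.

Not definable by any modal formula

Any modally definable frame class is closed under surjective bounded morphisms.
The 3-cycle (worlds 0,1,2 with 0→1→2→0) is asymmetric. Mapping every world to a single reflexive point • is a surjective bounded morphism, and the reflexive point is not asymmetric (R•• but asymmetry requires ¬R••).
So no modal formula (or set of formulas) defines exactly the asymmetric frames.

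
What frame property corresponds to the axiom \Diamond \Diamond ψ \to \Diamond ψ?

Replacing ψ by ¬ψ and contraposing gives the equivalent schema □ψ → □□ψ.
Suppose □ψ→□□ψ is valid. Take Rxy, Ryz and set V(ψ)={w : Rxw}. Then □ψ at x, so □□ψ at x, so □ψ at y, so ψ at z, i.e. Rxz.

transitivity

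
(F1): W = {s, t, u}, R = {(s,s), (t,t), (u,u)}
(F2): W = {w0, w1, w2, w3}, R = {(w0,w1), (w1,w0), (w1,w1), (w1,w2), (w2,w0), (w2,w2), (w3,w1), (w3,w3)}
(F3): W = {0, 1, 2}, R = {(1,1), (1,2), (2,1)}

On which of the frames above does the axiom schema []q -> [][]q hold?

(F1)

This is the axiom for transitivity; its first-order frame correspondent is forall x forall y forall z (Rxy & Ryz -> Rxz).
(F1): ✓.
(F2): fails — Rw3w1 and Rw1w2 but not Rw3w2.
(F3): fails — R21 and R12 but not R22.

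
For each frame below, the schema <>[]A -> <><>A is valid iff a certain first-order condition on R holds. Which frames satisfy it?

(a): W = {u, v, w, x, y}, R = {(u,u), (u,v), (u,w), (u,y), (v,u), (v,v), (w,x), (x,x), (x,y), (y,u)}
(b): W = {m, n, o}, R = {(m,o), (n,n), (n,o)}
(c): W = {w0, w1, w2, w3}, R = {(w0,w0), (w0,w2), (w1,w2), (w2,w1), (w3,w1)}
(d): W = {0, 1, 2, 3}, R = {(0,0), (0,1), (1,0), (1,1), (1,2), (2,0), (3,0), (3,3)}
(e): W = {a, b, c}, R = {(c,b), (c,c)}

(a), (c), (d)

This is the axiom for a generalized confluence (Geach) condition; its first-order frame correspondent is forall x forall y (xRy -> exists w (yRw & x R^2 w)).
(a): condition met.
(b): fails — mRo but no w with oRw and mR²w.
(c): condition met.
(d): condition met.
(e): fails — cRb but no w with bRw and cR²w.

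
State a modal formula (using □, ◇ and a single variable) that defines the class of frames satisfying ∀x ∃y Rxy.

This is seriality; the standard corresponding axiom is D: □p → ◇p.
Suppose □p→◇p is valid. At any x set V(p)=W. Then □p at x, so ◇p at x, so x has a successor.

□p → ◇p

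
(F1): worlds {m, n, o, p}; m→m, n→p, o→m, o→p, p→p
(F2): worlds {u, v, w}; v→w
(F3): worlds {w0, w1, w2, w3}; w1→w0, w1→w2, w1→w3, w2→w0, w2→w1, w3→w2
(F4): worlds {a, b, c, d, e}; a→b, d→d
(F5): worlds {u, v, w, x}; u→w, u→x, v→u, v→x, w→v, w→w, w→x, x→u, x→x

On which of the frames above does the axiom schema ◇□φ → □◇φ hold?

(F5)

Frame correspondent (Sahlqvist): ∀x ∀y ∀z (Rxy ∧ Rxz → ∃w (Ryw ∧ Rzw)) — i.e. convergence.
(F1): fails — Rom and Rop but m and p have no common successor.
(F2): fails — Rvw and Rvw but w and w have no common successor.
(F3): fails — Rw1w2 and Rw1w0 but w2 and w0 have no common successor.
(F4): fails — Rab and Rab but b and b have no common successor.
(F5): condition met.
Valid on: (F5).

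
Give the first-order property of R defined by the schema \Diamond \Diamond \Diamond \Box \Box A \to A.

\forall x \forall y (x R^3 y \to \exists w (y R^2 w \wedge x = w))

This is a Sahlqvist (Geach-type) schema ◇^3□^2A → □^0◇^0A.
Minimal-valuation argument: fix x; take any y with xR^3y and any z with xR^0z. Set V(A) to the set of worlds R-reachable from y in exactly 2 steps. Then □^2A holds at y, so the antecedent holds at x; validity forces ◇^0A at z, giving a w with zR^0w and yR^2w.
First-order correspondent: \forall x \forall y (x R^3 y \to \exists w (y R^2 w \wedge x = w)).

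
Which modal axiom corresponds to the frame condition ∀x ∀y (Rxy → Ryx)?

ψ → □◇ψ

This is symmetry; the standard corresponding axiom is B: ψ → □◇ψ.
Suppose ψ→□◇ψ is valid. Take Rxy and set V(ψ)={x}. Then ψ at x, so □◇ψ at x, so ◇ψ at y, so some z with Ryz has ψ; z=x, i.e. Ryx.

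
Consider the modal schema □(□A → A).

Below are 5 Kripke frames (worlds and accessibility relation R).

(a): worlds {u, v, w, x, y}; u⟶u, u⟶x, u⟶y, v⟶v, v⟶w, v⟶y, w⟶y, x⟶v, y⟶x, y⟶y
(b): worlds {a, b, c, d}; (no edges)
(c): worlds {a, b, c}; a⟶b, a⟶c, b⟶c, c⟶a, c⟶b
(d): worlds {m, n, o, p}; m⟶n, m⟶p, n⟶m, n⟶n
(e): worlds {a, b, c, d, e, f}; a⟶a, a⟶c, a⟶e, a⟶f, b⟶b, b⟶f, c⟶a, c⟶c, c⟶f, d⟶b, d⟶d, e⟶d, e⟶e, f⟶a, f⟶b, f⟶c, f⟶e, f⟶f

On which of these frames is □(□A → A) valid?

(b), (e)

Frame correspondent (Sahlqvist): ∀x ∀y (Rxy → Ryy) — i.e. shift-reflexivity.
(a): fails — Ryx but not Rxx.
(b): holds.
(c): fails — Rbc but not Rcc.
(d): fails — Rnm but not Rmm.
(e): holds.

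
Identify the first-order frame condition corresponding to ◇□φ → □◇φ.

Convergence

Suppose ◇□φ→□◇φ is valid. Take Rxy, Rxz and set V(φ)={w : Ryw}. Then □φ at y so ◇□φ at x, so □◇φ at x, so ◇φ at z, giving w with Rzw and Ryw.
Conversely, any frame satisfying ∀x ∀y ∀z (Rxy ∧ Rxz → ∃w (Ryw ∧ Rzw)) validates the schema.
So the correspondent is convergence.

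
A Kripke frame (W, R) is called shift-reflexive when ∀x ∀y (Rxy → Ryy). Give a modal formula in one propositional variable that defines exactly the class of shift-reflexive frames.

□(□s → s)

The condition is shift-reflexivity. The T□ schema □(□s → s) defines it.
Suppose □(□s→s) is valid. Take Rxy and set V(s)={w : Ryw}. Then at y, □s holds; since □(□s→s) at x, □s→s at y, so s at y, i.e. Ryy.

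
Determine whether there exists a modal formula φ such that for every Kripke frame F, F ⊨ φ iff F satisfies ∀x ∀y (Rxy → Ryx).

Definable; q → □◇q defines it

The condition is symmetry. A defining modal formula is q → □◇q.
Suppose q→□◇q is valid. Take Rxy and set V(q)={x}. Then q at x, so □◇q at x, so ◇q at y, so some z with Ryz has q; z=x, i.e. Ryx.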